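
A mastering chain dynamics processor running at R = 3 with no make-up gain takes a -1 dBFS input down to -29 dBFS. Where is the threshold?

-43 dBFS

Let T be the threshold. Output overshoot = (input overshoot)/R, so -29 − T = (-1 − T)/3.
3·(-29 − T) = -1 − T → 2·T = -87 − (-1) = -86.
T = -86/2 = -43 dBFS.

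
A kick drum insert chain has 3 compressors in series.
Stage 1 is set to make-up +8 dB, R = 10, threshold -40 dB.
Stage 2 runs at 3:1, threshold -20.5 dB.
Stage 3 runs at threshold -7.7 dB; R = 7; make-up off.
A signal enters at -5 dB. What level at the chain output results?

Stage 1: overshoot 35 dB → 35/10 = 3.5 dB → -36.5 dB; +8 dB make-up → -28.5 dB.
Stage 2: -28.5 dB is at or below the -20.5 dB threshold — no compression; output -28.5 dB.
Stage 3: -28.5 dB ≤ -7.7 dB, so stage 3 doesn't engage; output -28.5 dB.

-28.5 dB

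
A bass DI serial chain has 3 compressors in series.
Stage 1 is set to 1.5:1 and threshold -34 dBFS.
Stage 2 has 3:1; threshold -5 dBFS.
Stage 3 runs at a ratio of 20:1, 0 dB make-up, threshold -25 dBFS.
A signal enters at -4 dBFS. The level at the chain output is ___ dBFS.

-24.45 dBFS

Stage 1: 30 dB above -34 dBFS, reduced 1.5:1 to 20 dB above → -14 dBFS.
Stage 2: -14 dBFS ≤ -5 dBFS, so stage 2 doesn't engage; output -14 dBFS.
Stage 3: overshoot 11 dB → 11/20 = 0.55 dB → -24.45 dBFS.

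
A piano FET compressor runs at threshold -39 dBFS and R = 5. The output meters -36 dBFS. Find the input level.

-24 dBFS

The compressed level sits -36 − (-39) = 3 dB over threshold.
Before 5:1 compression the overshoot was 3 × 5 = 15 dB, so input = -39 + 15 = -24 dBFS.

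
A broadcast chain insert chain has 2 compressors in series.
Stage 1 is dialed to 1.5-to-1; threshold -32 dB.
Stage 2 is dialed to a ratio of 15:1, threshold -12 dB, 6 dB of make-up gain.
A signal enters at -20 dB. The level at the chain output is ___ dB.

-18 dB

Stage 1: overshoot 12 dB → 12/1.5 = 8 dB → -24 dB.
Stage 2: -24 dB is at or below the -12 dB threshold — no compression; make-up brings it to -18 dB.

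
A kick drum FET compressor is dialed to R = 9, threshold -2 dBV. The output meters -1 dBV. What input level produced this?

7 dBV

That's 1 dB above the -2 dBV threshold.
Undo the ratio: input overshoot = 1 × 9 = 9 dB, giving input = 7 dBV.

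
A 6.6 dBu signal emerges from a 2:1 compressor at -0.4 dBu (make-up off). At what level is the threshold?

Input is 14 dB above T (since output overshoot × R = input overshoot: (-0.4 − T)·2 = 6.6 − T gives T = -7.4 dBu).
Check: -7.4 + (6.6 − (-7.4))/2 = -7.4 + 7 = -0.4 dBu. ✓

-7.4 dBu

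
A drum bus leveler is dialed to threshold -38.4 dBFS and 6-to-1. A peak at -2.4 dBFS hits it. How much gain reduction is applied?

-2.4 dBFS exceeds the threshold by 36 dB.
At 6:1, output sits 36/6 = 6 dB above threshold.
GR = overshoot in − overshoot out = 36 − 6 = 30 dB.

30 dB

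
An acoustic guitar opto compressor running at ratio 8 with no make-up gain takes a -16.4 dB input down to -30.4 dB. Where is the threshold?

-32.4 dB

Input is 16 dB above T (since output overshoot × R = input overshoot: (-30.4 − T)·8 = -16.4 − T gives T = -32.4 dB).
Check: -32.4 + (-16.4 − (-32.4))/8 = -32.4 + 2 = -30.4 dB. ✓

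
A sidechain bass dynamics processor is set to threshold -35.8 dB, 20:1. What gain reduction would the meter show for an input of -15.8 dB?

Overshoot = -15.8 − (-35.8) = 20 dB.
At 20:1, output sits 20/20 = 1 dB above threshold.
GR = overshoot in − overshoot out = 20 − 1 = 19 dB.

19 dB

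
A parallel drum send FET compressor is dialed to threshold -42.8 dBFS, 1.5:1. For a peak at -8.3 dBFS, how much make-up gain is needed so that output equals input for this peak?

11.5 dB

The peak compresses to -42.8 + 34.5/1.5 = -19.8 dBFS.
To reach -8.3 dBFS requires -8.3 − (-19.8) = 11.5 dB of make-up.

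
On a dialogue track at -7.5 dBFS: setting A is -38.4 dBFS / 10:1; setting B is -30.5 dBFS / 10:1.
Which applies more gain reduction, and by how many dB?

A: overshoot 30.9 dB → output overshoot 3.09 dB → GR 27.81 dB.
B: overshoot 23 dB → output overshoot 2.3 dB → GR 20.7 dB.
Difference: 7.11 dB in favour of A.

A, by 7.11 dB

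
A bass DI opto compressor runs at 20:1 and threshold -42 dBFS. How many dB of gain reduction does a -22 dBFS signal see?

Overshoot = -22 − (-42) = 20 dB.
A 20:1 ratio leaves 1 dB of that excess.
GR = overshoot in − overshoot out = 20 − 1 = 19 dB.

19 dB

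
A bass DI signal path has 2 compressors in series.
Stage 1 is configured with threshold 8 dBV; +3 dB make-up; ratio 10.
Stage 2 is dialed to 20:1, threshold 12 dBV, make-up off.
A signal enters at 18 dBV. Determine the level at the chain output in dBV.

Stage 1: overshoot 10 dB → 10/10 = 1 dB → 9 dBV; +3 dB make-up → 12 dBV.
Stage 2: 12 dBV is at or below the 12 dBV threshold — no compression; output 12 dBV.

12 dBV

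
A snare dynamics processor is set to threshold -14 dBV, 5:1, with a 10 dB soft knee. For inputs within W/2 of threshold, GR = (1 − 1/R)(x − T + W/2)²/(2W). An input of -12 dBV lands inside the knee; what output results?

x − T + W/2 = -12 − (-14) + 5 = 7.
GR = (1 − 1/5) × 7² / 20 = 0.8 × 49 / 20 = 1.96 dB.
Output = -12 − 1.96 = -13.96 dBV.

-13.96 dBV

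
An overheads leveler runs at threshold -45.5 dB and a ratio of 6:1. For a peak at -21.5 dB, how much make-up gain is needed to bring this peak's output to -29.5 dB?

Without make-up, output = threshold + overshoot/6 = -45.5 + 4 = -41.5 dB.
Gap to target: 12 dB.

12 dB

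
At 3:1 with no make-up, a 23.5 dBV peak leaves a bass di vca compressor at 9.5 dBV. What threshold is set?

Gain reduction = 23.5 − 9.5 = 14 dB; output overshoot = GR / (R − 1) = 14 / 2 = 7 dB.
Threshold = output − output overshoot = 9.5 − 7 = 2.5 dBV.

2.5 dBV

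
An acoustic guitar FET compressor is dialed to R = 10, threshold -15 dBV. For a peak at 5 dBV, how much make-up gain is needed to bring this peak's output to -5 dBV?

Overshoot 20 dB → 20/10 = 2 dB after compression, so the compressed level is -15 + 2 = -13 dBV.
Make-up = target − compressed = -5 − (-13) = 8 dB.

8 dB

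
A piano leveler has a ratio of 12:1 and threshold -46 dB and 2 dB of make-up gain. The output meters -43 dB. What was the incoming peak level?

-34 dB

Remove make-up: -43 − 2 = -45 dB.
Post-compression overshoot = -45 − (-46) = 1 dB.
Input overshoot = R × output overshoot = 12 dB → input = -46 + 12 = -34 dB.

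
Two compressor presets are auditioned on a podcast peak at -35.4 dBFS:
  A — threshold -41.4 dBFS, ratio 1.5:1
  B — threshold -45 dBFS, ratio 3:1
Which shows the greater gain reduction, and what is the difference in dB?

B, by 4.4 dB

A: overshoot 6 dB → output overshoot 4 dB → GR 2 dB.
B: overshoot 9.6 dB → output overshoot 3.2 dB → GR 6.4 dB.
B applies 4.4 dB more gain reduction.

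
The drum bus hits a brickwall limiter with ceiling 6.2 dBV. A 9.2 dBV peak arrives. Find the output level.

A brickwall limiter is an ∞:1 compressor: any input above the ceiling is clamped to 6.2 dBV.

6.2 dBV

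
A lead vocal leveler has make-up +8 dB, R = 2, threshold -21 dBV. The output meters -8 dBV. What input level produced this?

Stripping the +8 dB make-up gives -16 dBV at the gain stage.
The compressed level sits -16 − (-21) = 5 dB over threshold.
Before 2:1 compression the overshoot was 5 × 2 = 10 dB, so input = -21 + 10 = -11 dBV.

-11 dBV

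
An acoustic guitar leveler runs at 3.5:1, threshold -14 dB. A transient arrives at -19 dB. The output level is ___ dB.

-19 dB

-19 dB is 5 dB below the -14 dB threshold, so no gain reduction is applied.
Output = input = -19 dB.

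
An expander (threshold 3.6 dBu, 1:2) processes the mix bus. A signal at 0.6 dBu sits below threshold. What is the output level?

-2.4 dBu

The input is 3 dB below the 3.6 dBu threshold.
A 1:2 expander multiplies undershoot by 2: 3 × 2 = 6 dB below threshold.
Output = 3.6 − 6 = -2.4 dBu.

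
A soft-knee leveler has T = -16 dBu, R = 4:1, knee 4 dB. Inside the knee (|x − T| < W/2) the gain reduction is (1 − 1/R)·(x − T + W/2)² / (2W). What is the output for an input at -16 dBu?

-16.375 dBu

x − T + W/2 = -16 − (-16) + 2 = 2.
GR = (1 − 1/4) × 2² / 8 = 0.75 × 4 / 8 = 0.375 dB.
Output = -16 − 0.375 = -16.375 dBu.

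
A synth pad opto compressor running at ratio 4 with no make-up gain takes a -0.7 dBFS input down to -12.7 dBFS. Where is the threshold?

Gain reduction = -0.7 − (-12.7) = 12 dB; output overshoot = GR / (R − 1) = 12 / 3 = 4 dB.
Threshold = output − output overshoot = -12.7 − 4 = -16.7 dBFS.

-16.7 dBFS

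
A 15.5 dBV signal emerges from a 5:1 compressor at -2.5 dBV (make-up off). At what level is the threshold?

-7 dBV

Gain reduction = 15.5 − (-2.5) = 18 dB; output overshoot = GR / (R − 1) = 18 / 4 = 4.5 dB.
Threshold = output − output overshoot = -2.5 − 4.5 = -7 dBV.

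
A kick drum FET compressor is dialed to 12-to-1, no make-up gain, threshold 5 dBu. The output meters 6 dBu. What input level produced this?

Post-compression overshoot = 6 − 5 = 1 dB.
Before 12:1 compression the overshoot was 1 × 12 = 12 dB, so input = 5 + 12 = 17 dBu.

17 dBu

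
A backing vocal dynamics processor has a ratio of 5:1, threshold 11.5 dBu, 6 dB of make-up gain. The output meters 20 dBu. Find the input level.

24 dBu

Remove make-up: 20 − 6 = 14 dBu.
That's 2.5 dB above the 11.5 dBu threshold.
Undo the ratio: input overshoot = 2.5 × 5 = 12.5 dB, giving input = 24 dBu.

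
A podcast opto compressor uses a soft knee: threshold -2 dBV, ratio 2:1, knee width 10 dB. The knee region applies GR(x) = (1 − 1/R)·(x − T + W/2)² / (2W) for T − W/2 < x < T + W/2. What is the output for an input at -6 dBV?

-6.025 dBV

x − T + W/2 = -6 − (-2) + 5 = 1.
GR = (1 − 1/2) × 1² / 20 = 0.5 × 1 / 20 = 0.025 dB.
Output = -6 − 0.025 = -6.025 dBV.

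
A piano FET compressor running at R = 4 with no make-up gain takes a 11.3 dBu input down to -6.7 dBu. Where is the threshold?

-12.7 dBu

Let T be the threshold. Output overshoot = (input overshoot)/R, so -6.7 − T = (11.3 − T)/4.
4·(-6.7 − T) = 11.3 − T → 3·T = -26.8 − 11.3 = -38.1.
T = -38.1/3 = -12.7 dBu.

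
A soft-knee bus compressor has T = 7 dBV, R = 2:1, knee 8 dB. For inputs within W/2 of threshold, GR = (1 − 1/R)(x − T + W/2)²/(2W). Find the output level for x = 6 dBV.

x − T + W/2 = 6 − 7 + 4 = 3.
GR = (1 − 1/2) × 3² / 16 = 0.5 × 9 / 16 = 0.28125 dB.
Output = 6 − 0.28125 = 5.71875 dBV.

5.71875 dBV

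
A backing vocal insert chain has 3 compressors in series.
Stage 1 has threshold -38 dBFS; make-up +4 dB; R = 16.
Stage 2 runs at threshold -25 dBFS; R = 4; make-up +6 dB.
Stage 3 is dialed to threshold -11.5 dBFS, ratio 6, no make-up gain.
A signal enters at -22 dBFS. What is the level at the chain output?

-27 dBFS

Stage 1: -22 dBFS is 16 dB over -38 dBFS; at 16:1 that becomes 1 dB over, giving -37 dBFS; +4 dB make-up → -33 dBFS.
Stage 2: -33 dBFS is at or below the -25 dBFS threshold — no compression; make-up brings it to -27 dBFS.
Stage 3: below threshold (-27 ≤ -11.5); passes unchanged; output -27 dBFS.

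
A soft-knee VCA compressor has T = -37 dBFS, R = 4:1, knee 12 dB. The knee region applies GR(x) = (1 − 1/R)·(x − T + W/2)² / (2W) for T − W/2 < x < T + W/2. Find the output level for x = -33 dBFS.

x − T + W/2 = -33 − (-37) + 6 = 10.
GR = (1 − 1/4) × 10² / 24 = 0.75 × 100 / 24 = 3.125 dB.
Output = -33 − 3.125 = -36.125 dBFS.

-36.125 dBFS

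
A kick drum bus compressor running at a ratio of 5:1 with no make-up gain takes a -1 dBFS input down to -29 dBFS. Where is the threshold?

-36 dBFS

Let T be the threshold. Output overshoot = (input overshoot)/R, so -29 − T = (-1 − T)/5.
5·(-29 − T) = -1 − T → 4·T = -145 − (-1) = -144.
T = -144/4 = -36 dBFS.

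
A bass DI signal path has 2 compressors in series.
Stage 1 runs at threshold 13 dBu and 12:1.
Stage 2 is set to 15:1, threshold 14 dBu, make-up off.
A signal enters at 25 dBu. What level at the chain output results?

Stage 1: 25 dBu is 12 dB over 13 dBu; at 12:1 that becomes 1 dB over, giving 14 dBu.
Stage 2: 14 dBu ≤ 14 dBu, so stage 2 doesn't engage; output 14 dBu.

14 dBu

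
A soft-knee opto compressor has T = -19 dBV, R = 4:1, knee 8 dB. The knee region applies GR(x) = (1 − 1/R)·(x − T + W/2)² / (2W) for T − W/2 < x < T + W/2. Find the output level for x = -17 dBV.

-18.6875 dBV

x − T + W/2 = -17 − (-19) + 4 = 6.
GR = (1 − 1/4) × 6² / 16 = 0.75 × 36 / 16 = 1.6875 dB.
Output = -17 − 1.6875 = -18.6875 dBV.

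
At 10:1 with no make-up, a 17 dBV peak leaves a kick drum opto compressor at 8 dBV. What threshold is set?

Input is 10 dB above T (since output overshoot × R = input overshoot: (8 − T)·10 = 17 − T gives T = 7 dBV).
Check: 7 + (17 − 7)/10 = 7 + 1 = 8 dBV. ✓

7 dBV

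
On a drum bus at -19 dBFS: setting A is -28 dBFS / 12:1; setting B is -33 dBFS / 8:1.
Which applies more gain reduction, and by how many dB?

A: overshoot 9 dB → output overshoot 0.75 dB → GR 8.25 dB.
B: overshoot 14 dB → output overshoot 1.75 dB → GR 12.25 dB.
B applies 4 dB more gain reduction.

B, by 4 dB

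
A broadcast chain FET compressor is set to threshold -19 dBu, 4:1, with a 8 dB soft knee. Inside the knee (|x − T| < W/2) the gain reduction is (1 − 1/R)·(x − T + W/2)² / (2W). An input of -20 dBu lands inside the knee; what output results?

x − T + W/2 = -20 − (-19) + 4 = 3.
GR = (1 − 1/4) × 3² / 16 = 0.75 × 9 / 16 = 0.421875 dB.
Output = -20 − 0.421875 = -20.421875 dBu.

-20.421875 dBu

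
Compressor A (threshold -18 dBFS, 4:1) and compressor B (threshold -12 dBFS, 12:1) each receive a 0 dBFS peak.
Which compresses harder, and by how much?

A, by 2.5 dB

A: GR = 18 − 18/4 = 13.5 dB.
B: GR = 12 − 12/12 = 11 dB.
Difference: 2.5 dB in favour of A.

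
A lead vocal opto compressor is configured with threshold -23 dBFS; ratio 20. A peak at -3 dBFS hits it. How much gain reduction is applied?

19 dB

The signal is 20 dB above threshold.
A 20:1 ratio leaves 1 dB of that excess.
GR = overshoot in − overshoot out = 20 − 1 = 19 dB.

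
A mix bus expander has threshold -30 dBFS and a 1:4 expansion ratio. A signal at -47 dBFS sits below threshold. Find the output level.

Undershoot = (-30) − (-47) = 17 dB.
At 1:4, that expands to 68 dB under threshold.
Output = -30 − 68 = -98 dBFS.

-98 dBFS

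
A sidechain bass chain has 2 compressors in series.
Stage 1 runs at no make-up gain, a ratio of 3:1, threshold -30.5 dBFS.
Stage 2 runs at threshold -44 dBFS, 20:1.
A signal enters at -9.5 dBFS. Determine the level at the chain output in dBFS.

Stage 1: 21 dB above -30.5 dBFS, reduced 3:1 to 7 dB above → -23.5 dBFS.
Stage 2: 20.5 dB above -44 dBFS, reduced 20:1 to 1.025 dB above → -42.975 dBFS.

-42.975 dBFS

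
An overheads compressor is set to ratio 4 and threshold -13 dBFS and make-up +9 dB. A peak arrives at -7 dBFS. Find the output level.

The input is 6 dB above the -13 dBFS threshold.
The 6 dB excess becomes 1.5 dB after 4:1 reduction.
So the level is -13 + 1.5 = -11.5 dBFS; make-up adds 9 dB, giving -2.5 dBFS.

-2.5 dBFS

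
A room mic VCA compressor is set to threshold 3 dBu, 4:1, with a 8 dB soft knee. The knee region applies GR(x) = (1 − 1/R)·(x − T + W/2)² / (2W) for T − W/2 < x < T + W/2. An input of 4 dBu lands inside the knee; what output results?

x − T + W/2 = 4 − 3 + 4 = 5.
GR = (1 − 1/4) × 5² / 16 = 0.75 × 25 / 16 = 1.171875 dB.
Output = 4 − 1.171875 = 2.828125 dBu.

2.828125 dBu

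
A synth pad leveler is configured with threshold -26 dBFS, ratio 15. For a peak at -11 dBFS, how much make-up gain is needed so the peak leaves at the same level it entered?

14 dB

Without make-up, output = threshold + overshoot/15 = -26 + 1 = -25 dBFS.
Gap to target: 14 dB.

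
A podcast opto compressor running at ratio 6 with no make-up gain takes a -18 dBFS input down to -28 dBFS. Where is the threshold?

-30 dBFS

Gain reduction = -18 − (-28) = 10 dB; output overshoot = GR / (R − 1) = 10 / 5 = 2 dB.
Threshold = output − output overshoot = -28 − 2 = -30 dBFS.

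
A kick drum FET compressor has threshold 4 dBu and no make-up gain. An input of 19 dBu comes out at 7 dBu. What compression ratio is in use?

Input overshoot = 19 − 4 = 15 dB; output overshoot = 7 − 4 = 3 dB.
Ratio = 15 / 3 = 5.

5:1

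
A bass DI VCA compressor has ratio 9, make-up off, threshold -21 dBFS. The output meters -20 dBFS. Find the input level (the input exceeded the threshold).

The compressed level sits -20 − (-21) = 1 dB over threshold.
Before 9:1 compression the overshoot was 1 × 9 = 9 dB, so input = -21 + 9 = -12 dBFS.

-12 dBFS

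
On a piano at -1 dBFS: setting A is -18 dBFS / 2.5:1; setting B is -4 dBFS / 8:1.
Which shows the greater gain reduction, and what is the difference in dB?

A, by 7.575 dB

A: 17 dB over, compressed to 6.8 dB over, so 10.2 dB of GR.
B: 3 dB over, compressed to 0.375 dB over, so 2.625 dB of GR.
A reduces 7.575 dB more.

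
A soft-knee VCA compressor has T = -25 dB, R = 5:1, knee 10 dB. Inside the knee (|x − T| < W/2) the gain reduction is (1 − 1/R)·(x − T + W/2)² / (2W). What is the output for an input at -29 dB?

x − T + W/2 = -29 − (-25) + 5 = 1.
GR = (1 − 1/5) × 1² / 20 = 0.8 × 1 / 20 = 0.04 dB.
Output = -29 − 0.04 = -29.04 dB.

-29.04 dB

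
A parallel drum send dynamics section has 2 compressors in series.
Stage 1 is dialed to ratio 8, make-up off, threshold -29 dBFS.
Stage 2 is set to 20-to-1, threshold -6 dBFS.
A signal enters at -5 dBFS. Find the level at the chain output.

Stage 1: 24 dB above -29 dBFS, reduced 8:1 to 3 dB above → -26 dBFS.
Stage 2: below threshold (-26 ≤ -6); passes unchanged; output -26 dBFS.

-26 dBFS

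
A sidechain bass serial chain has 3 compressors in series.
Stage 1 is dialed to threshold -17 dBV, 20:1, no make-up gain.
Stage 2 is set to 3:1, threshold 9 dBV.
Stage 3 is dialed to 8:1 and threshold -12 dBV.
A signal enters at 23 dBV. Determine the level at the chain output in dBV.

-15 dBV

Stage 1: overshoot 40 dB → 40/20 = 2 dB → -15 dBV.
Stage 2: below threshold (-15 ≤ 9); passes unchanged; output -15 dBV.
Stage 3: below threshold (-15 ≤ -12); passes unchanged; output -15 dBV.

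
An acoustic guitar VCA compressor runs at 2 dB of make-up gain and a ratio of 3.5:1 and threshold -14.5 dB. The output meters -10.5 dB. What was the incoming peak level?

-7.5 dB

Before make-up, the level was -10.5 − 2 = -12.5 dB.
The compressed level sits -12.5 − (-14.5) = 2 dB over threshold.
Before 3.5:1 compression the overshoot was 2 × 3.5 = 7 dB, so input = -14.5 + 7 = -7.5 dB.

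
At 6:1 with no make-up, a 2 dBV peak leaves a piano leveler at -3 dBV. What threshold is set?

Input is 6 dB above T (since output overshoot × R = input overshoot: (-3 − T)·6 = 2 − T gives T = -4 dBV).
Check: -4 + (2 − (-4))/6 = -4 + 1 = -3 dBV. ✓

-4 dBV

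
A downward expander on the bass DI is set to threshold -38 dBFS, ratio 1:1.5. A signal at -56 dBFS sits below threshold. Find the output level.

The input is 18 dB below the -38 dBFS threshold.
A 1:1.5 expander multiplies undershoot by 1.5: 18 × 1.5 = 27 dB below threshold.
Output = -38 − 27 = -65 dBFS.

-65 dBFS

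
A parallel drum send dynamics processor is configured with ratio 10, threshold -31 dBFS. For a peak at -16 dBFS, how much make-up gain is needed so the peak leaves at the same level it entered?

13.5 dB

Without make-up, output = threshold + overshoot/10 = -31 + 1.5 = -29.5 dBFS.
Gap to target: 13.5 dB.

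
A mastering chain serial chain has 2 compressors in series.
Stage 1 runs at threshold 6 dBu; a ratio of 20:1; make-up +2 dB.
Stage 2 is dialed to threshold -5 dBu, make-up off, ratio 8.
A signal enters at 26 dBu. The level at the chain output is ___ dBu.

Stage 1: overshoot 20 dB → 20/20 = 1 dB → 7 dBu; +2 dB make-up → 9 dBu.
Stage 2: 14 dB above -5 dBu, reduced 8:1 to 1.75 dB above → -3.25 dBu.

-3.25 dBu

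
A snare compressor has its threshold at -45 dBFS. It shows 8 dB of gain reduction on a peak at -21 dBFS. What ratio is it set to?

Input overshoot = -21 − (-45) = 24 dB.
Output overshoot = 24 − 8 = 16 dB.
Ratio = input overshoot / output overshoot = 24 / 16 = 1.5.

1.5:1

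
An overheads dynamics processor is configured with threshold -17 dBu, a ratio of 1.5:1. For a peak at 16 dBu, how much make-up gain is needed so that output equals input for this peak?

11 dB

Without make-up, output = threshold + overshoot/1.5 = -17 + 22 = 5 dBu.
Gap to target: 11 dB.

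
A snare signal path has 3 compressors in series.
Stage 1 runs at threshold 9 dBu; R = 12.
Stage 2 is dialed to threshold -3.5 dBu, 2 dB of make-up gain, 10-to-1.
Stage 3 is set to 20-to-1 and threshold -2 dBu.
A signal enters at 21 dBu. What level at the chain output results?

-1.9075 dBu

Stage 1: overshoot 12 dB → 12/12 = 1 dB → 10 dBu.
Stage 2: overshoot 13.5 dB → 13.5/10 = 1.35 dB → -2.15 dBu; +2 dB make-up → -0.15 dBu.
Stage 3: -0.15 dBu is 1.85 dB over -2 dBu; at 20:1 that becomes 0.0925 dB over, giving -1.9075 dBu.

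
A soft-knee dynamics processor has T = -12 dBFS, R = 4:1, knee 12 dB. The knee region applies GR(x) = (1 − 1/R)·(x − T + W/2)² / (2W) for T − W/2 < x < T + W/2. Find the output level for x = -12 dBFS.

-13.125 dBFS

x − T + W/2 = -12 − (-12) + 6 = 6.
GR = (1 − 1/4) × 6² / 24 = 0.75 × 36 / 24 = 1.125 dB.
Output = -12 − 1.125 = -13.125 dBFS.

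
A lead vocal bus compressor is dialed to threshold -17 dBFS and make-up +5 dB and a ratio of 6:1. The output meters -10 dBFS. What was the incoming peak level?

Stripping the +5 dB make-up gives -15 dBFS at the gain stage.
The compressed level sits -15 − (-17) = 2 dB over threshold.
Input overshoot = R × output overshoot = 12 dB → input = -17 + 12 = -5 dBFS.

-5 dBFS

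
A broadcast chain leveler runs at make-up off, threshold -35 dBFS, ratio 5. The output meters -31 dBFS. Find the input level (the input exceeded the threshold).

The compressed level sits -31 − (-35) = 4 dB over threshold.
Input overshoot = R × output overshoot = 20 dB → input = -35 + 20 = -15 dBFS.

-15 dBFS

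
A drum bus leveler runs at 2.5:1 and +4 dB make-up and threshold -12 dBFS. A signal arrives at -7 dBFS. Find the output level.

The input is 5 dB above the -12 dBFS threshold.
The 5 dB excess becomes 2 dB after 2.5:1 reduction.
That puts the output at -10 dBFS; make-up adds 4 dB, giving -6 dBFS.

-6 dBFS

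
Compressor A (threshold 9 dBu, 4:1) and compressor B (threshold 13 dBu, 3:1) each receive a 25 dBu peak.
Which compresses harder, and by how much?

A: overshoot 16 dB → output overshoot 4 dB → GR 12 dB.
B: overshoot 12 dB → output overshoot 4 dB → GR 8 dB.
A reduces 4 dB more.

A, by 4 dB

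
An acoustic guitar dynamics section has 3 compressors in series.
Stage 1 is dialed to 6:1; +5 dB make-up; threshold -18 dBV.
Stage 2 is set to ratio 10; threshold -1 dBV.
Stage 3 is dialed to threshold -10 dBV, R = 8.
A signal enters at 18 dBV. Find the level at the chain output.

-9.625 dBV

Stage 1: overshoot 36 dB → 36/6 = 6 dB → -12 dBV; +5 dB make-up → -7 dBV.
Stage 2: -7 dBV is at or below the -1 dBV threshold — no compression; output -7 dBV.
Stage 3: 3 dB above -10 dBV, reduced 8:1 to 0.375 dB above → -9.625 dBV.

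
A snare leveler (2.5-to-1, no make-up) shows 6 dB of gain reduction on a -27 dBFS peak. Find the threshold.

Input is 10 dB above T (since output overshoot × R = input overshoot: (-33 − T)·2.5 = -27 − T gives T = -37 dBFS).
Check: -37 + (-27 − (-37))/2.5 = -37 + 4 = -33 dBFS. ✓

-37 dBFS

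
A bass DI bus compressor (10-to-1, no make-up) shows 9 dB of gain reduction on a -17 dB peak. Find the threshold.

Gain reduction = -17 − (-26) = 9 dB; output overshoot = GR / (R − 1) = 9 / 9 = 1 dB.
Threshold = output − output overshoot = -26 − 1 = -27 dB.

-27 dB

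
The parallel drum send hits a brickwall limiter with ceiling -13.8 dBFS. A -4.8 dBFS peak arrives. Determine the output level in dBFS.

A brickwall limiter is an ∞:1 compressor: any input above the ceiling is clamped to -13.8 dBFS.

-13.8 dBFS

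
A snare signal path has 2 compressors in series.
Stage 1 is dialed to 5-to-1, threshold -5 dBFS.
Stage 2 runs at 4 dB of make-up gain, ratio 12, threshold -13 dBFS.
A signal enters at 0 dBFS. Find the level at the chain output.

-8.25 dBFS

Stage 1: overshoot 5 dB → 5/5 = 1 dB → -4 dBFS.
Stage 2: -4 dBFS is 9 dB over -13 dBFS; at 12:1 that becomes 0.75 dB over, giving -12.25 dBFS; +4 dB make-up → -8.25 dBFS.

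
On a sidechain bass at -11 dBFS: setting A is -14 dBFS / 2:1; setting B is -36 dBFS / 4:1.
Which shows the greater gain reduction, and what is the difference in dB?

B, by 17.25 dB

A: overshoot 3 dB → output overshoot 1.5 dB → GR 1.5 dB.
B: overshoot 25 dB → output overshoot 6.25 dB → GR 18.75 dB.
B applies 17.25 dB more gain reduction.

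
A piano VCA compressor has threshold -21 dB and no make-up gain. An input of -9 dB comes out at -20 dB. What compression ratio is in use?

Input overshoot = -9 − (-21) = 12 dB; output overshoot = -20 − (-21) = 1 dB.
Ratio = 12 / 1 = 12.

12:1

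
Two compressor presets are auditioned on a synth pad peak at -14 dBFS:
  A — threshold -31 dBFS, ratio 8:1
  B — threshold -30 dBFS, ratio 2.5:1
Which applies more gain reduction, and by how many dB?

A, by 5.275 dB

A: GR = 17 − 17/8 = 14.875 dB.
B: GR = 16 − 16/2.5 = 9.6 dB.
Difference: 5.275 dB in favour of A.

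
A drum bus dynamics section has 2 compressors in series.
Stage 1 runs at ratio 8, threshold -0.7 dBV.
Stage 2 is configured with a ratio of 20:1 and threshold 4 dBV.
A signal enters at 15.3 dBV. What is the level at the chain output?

1.3 dBV

Stage 1: overshoot 16 dB → 16/8 = 2 dB → 1.3 dBV.
Stage 2: below threshold (1.3 ≤ 4); passes unchanged; output 1.3 dBV.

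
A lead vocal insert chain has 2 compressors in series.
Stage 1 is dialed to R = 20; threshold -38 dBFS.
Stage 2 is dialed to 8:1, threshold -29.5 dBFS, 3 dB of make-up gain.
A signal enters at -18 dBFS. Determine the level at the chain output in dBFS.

-34 dBFS

Stage 1: 20 dB above -38 dBFS, reduced 20:1 to 1 dB above → -37 dBFS.
Stage 2: -37 dBFS is at or below the -29.5 dBFS threshold — no compression; make-up brings it to -34 dBFS.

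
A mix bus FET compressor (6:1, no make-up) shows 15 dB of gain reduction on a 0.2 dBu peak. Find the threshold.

-17.8 dBu

Let T be the threshold. Output overshoot = (input overshoot)/R, so -14.8 − T = (0.2 − T)/6.
6·(-14.8 − T) = 0.2 − T → 5·T = -88.8 − 0.2 = -89.
T = -89/5 = -17.8 dBu.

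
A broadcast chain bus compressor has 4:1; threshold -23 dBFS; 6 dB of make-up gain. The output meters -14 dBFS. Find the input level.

Stripping the +6 dB make-up gives -20 dBFS at the gain stage.
That's 3 dB above the -23 dBFS threshold.
Input overshoot = R × output overshoot = 12 dB → input = -23 + 12 = -11 dBFS.

-11 dBFS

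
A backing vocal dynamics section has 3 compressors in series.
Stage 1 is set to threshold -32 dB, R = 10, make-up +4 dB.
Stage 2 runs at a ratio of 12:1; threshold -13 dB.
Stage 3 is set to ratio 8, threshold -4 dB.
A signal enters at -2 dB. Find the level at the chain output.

Stage 1: overshoot 30 dB → 30/10 = 3 dB → -29 dB; +4 dB make-up → -25 dB.
Stage 2: -25 dB is at or below the -13 dB threshold — no compression; output -25 dB.
Stage 3: -25 dB ≤ -4 dB, so stage 3 doesn't engage; output -25 dB.

-25 dB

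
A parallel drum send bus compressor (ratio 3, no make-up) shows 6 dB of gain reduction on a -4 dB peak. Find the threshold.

Input is 9 dB above T (since output overshoot × R = input overshoot: (-10 − T)·3 = -4 − T gives T = -13 dB).
Check: -13 + (-4 − (-13))/3 = -13 + 3 = -10 dB. ✓

-13 dB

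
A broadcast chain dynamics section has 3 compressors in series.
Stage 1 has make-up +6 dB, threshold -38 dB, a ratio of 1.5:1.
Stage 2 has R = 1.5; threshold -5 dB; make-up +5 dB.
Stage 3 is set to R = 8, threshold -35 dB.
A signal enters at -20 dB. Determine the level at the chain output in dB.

Stage 1: overshoot 18 dB → 18/1.5 = 12 dB → -26 dB; +6 dB make-up → -20 dB.
Stage 2: below threshold (-20 ≤ -5); passes unchanged; make-up brings it to -15 dB.
Stage 3: overshoot 20 dB → 20/8 = 2.5 dB → -32.5 dB.

-32.5 dB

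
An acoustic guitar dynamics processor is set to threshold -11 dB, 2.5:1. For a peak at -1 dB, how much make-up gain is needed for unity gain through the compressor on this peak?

6 dB

Without make-up, output = threshold + overshoot/2.5 = -11 + 4 = -7 dB.
Gap to target: 6 dB.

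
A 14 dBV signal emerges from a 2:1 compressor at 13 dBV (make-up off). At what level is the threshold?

Gain reduction = 14 − 13 = 1 dB; output overshoot = GR / (R − 1) = 1 / 1 = 1 dB.
Threshold = output − output overshoot = 13 − 1 = 12 dBV.

12 dBV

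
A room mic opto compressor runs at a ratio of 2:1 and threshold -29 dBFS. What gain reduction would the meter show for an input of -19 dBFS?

Overshoot = -19 − (-29) = 10 dB.
After 2:1 compression the overshoot becomes 10/2 = 5 dB.
Gain reduction = 10 − 5 = 5 dB.

5 dB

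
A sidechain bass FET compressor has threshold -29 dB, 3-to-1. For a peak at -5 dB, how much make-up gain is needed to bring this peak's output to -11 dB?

10 dB

Without make-up, output = threshold + overshoot/3 = -29 + 8 = -21 dB.
Gap to target: 10 dB.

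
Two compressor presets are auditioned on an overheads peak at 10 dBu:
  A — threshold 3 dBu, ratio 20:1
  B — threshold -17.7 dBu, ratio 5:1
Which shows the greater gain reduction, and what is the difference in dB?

A: GR = 7 − 7/20 = 6.65 dB.
B: GR = 27.7 − 27.7/5 = 22.16 dB.
B reduces 15.51 dB more.

B, by 15.51 dB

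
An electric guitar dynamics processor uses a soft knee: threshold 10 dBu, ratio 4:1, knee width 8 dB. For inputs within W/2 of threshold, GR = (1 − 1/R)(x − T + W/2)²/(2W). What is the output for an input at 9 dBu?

8.578125 dBu

x − T + W/2 = 9 − 10 + 4 = 3.
GR = (1 − 1/4) × 3² / 16 = 0.75 × 9 / 16 = 0.421875 dB.
Output = 9 − 0.421875 = 8.578125 dBu.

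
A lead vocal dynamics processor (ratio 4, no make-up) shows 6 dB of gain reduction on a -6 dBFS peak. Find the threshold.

-14 dBFS

Gain reduction = -6 − (-12) = 6 dB; output overshoot = GR / (R − 1) = 6 / 3 = 2 dB.
Threshold = output − output overshoot = -12 − 2 = -14 dBFS.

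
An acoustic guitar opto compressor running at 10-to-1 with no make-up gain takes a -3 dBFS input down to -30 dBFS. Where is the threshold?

Gain reduction = -3 − (-30) = 27 dB; output overshoot = GR / (R − 1) = 27 / 9 = 3 dB.
Threshold = output − output overshoot = -30 − 3 = -33 dBFS.

-33 dBFS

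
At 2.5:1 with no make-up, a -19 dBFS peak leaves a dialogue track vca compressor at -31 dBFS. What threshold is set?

-39 dBFS

Let T be the threshold. Output overshoot = (input overshoot)/R, so -31 − T = (-19 − T)/2.5.
2.5·(-31 − T) = -19 − T → 1.5·T = -77.5 − (-19) = -58.5.
T = -58.5/1.5 = -39 dBFS.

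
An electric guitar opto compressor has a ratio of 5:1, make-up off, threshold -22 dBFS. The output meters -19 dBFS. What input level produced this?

-7 dBFS

The compressed level sits -19 − (-22) = 3 dB over threshold.
Undo the ratio: input overshoot = 3 × 5 = 15 dB, giving input = -7 dBFS.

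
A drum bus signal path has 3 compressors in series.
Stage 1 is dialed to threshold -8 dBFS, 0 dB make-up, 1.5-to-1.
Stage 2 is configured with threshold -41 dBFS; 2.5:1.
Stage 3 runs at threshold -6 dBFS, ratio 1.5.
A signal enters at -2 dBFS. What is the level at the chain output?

-26.2 dBFS

Stage 1: 6 dB above -8 dBFS, reduced 1.5:1 to 4 dB above → -4 dBFS.
Stage 2: overshoot 37 dB → 37/2.5 = 14.8 dB → -26.2 dBFS.
Stage 3: -26.2 dBFS ≤ -6 dBFS, so stage 3 doesn't engage; output -26.2 dBFS.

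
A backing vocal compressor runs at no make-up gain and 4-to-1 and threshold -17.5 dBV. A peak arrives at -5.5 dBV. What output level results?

-14.5 dBV

-5.5 dBV sits 12 dB over threshold.
4:1 compression reduces that to 12/4 = 3 dB over.
So the level is -17.5 + 3 = -14.5 dBV.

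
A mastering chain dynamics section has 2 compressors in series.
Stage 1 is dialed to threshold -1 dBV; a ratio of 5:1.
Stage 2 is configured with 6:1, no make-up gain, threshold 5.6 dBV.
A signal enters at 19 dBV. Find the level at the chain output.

3 dBV

Stage 1: overshoot 20 dB → 20/5 = 4 dB → 3 dBV.
Stage 2: 3 dBV ≤ 5.6 dBV, so stage 2 doesn't engage; output 3 dBV.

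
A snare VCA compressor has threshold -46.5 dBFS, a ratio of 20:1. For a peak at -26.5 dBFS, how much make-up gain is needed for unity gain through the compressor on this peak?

19 dB

Overshoot 20 dB → 20/20 = 1 dB after compression, so the compressed level is -46.5 + 1 = -45.5 dBFS.
Make-up = target − compressed = -26.5 − (-45.5) = 19 dB.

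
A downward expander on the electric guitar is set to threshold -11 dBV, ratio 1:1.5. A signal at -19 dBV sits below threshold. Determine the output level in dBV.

Below threshold, a 1:1.5 expander applies gain = (1.5−1)×(T − x) of attenuation.
(1.5−1) × 8 = 4 dB, so output = -19 − 4 = -23 dBV.

-23 dBV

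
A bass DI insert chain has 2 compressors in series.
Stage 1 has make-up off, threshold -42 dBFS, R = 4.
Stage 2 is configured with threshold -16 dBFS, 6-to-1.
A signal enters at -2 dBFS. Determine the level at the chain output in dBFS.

-32 dBFS

Stage 1: 40 dB above -42 dBFS, reduced 4:1 to 10 dB above → -32 dBFS.
Stage 2: -32 dBFS ≤ -16 dBFS, so stage 2 doesn't engage; output -32 dBFS.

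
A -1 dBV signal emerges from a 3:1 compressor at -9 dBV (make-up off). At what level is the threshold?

-13 dBV

Let T be the threshold. Output overshoot = (input overshoot)/R, so -9 − T = (-1 − T)/3.
3·(-9 − T) = -1 − T → 2·T = -27 − (-1) = -26.
T = -26/2 = -13 dBV.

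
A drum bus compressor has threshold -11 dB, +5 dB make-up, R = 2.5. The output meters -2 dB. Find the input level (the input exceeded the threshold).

Before make-up, the level was -2 − 5 = -7 dB.
Post-compression overshoot = -7 − (-11) = 4 dB.
Undo the ratio: input overshoot = 4 × 2.5 = 10 dB, giving input = -1 dB.

-1 dB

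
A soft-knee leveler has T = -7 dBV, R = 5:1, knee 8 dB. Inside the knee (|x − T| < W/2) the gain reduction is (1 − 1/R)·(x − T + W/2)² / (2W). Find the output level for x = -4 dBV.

x − T + W/2 = -4 − (-7) + 4 = 7.
GR = (1 − 1/5) × 7² / 16 = 0.8 × 49 / 16 = 2.45 dB.
Output = -4 − 2.45 = -6.45 dBV.

-6.45 dBV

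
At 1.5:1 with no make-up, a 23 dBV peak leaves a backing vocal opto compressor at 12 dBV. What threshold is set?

-10 dBV

Let T be the threshold. Output overshoot = (input overshoot)/R, so 12 − T = (23 − T)/1.5.
1.5·(12 − T) = 23 − T → 0.5·T = 18 − 23 = -5.
T = -5/0.5 = -10 dBV.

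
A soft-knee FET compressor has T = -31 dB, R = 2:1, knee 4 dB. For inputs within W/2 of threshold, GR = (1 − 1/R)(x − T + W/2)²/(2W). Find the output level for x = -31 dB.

-31.25 dB

x − T + W/2 = -31 − (-31) + 2 = 2.
GR = (1 − 1/2) × 2² / 8 = 0.5 × 4 / 8 = 0.25 dB.
Output = -31 − 0.25 = -31.25 dB.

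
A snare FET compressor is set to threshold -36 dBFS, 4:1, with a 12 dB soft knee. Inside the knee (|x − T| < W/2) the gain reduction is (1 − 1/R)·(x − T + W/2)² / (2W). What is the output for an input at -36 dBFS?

x − T + W/2 = -36 − (-36) + 6 = 6.
GR = (1 − 1/4) × 6² / 24 = 0.75 × 36 / 24 = 1.125 dB.
Output = -36 − 1.125 = -37.125 dBFS.

-37.125 dBFS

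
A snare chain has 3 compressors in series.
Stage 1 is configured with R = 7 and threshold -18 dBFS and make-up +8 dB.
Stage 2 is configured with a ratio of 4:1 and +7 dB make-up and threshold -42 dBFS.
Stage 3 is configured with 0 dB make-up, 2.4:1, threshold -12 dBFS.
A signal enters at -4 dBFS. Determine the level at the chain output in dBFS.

Stage 1: overshoot 14 dB → 14/7 = 2 dB → -16 dBFS; +8 dB make-up → -8 dBFS.
Stage 2: -8 dBFS is 34 dB over -42 dBFS; at 4:1 that becomes 8.5 dB over, giving -33.5 dBFS; +7 dB make-up → -26.5 dBFS.
Stage 3: -26.5 dBFS is at or below the -12 dBFS threshold — no compression; output -26.5 dBFS.

-26.5 dBFS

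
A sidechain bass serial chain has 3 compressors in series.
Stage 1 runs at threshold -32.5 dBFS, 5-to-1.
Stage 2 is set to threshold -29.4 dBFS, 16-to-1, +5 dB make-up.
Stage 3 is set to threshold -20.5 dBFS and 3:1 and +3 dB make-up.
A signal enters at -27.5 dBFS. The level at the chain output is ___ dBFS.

-23.5 dBFS

Stage 1: 5 dB above -32.5 dBFS, reduced 5:1 to 1 dB above → -31.5 dBFS.
Stage 2: -31.5 dBFS ≤ -29.4 dBFS, so stage 2 doesn't engage; make-up brings it to -26.5 dBFS.
Stage 3: below threshold (-26.5 ≤ -20.5); passes unchanged; make-up brings it to -23.5 dBFS.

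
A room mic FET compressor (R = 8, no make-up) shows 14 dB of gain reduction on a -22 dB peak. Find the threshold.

Let T be the threshold. Output overshoot = (input overshoot)/R, so -36 − T = (-22 − T)/8.
8·(-36 − T) = -22 − T → 7·T = -288 − (-22) = -266.
T = -266/7 = -38 dB.

-38 dB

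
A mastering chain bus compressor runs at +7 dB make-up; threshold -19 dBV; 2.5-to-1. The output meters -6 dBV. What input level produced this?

Stripping the +7 dB make-up gives -13 dBV at the gain stage.
Post-compression overshoot = -13 − (-19) = 6 dB.
Undo the ratio: input overshoot = 6 × 2.5 = 15 dB, giving input = -4 dBV.

-4 dBV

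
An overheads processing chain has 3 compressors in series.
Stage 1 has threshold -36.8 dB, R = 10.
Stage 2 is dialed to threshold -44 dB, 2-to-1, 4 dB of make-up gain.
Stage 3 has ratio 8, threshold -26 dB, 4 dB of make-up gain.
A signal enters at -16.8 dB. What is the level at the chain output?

-31.4 dB

Stage 1: -16.8 dB is 20 dB over -36.8 dB; at 10:1 that becomes 2 dB over, giving -34.8 dB.
Stage 2: -34.8 dB is 9.2 dB over -44 dB; at 2:1 that becomes 4.6 dB over, giving -39.4 dB; +4 dB make-up → -35.4 dB.
Stage 3: -35.4 dB ≤ -26 dB, so stage 3 doesn't engage; make-up brings it to -31.4 dB.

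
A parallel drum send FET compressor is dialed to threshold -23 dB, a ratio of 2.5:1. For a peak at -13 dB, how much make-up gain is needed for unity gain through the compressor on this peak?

6 dB

The peak compresses to -23 + 10/2.5 = -19 dB.
To reach -13 dB requires -13 − (-19) = 6 dB of make-up.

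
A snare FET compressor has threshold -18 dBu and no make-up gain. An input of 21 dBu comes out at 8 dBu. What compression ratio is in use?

Input overshoot = 21 − (-18) = 39 dB; output overshoot = 8 − (-18) = 26 dB.
Ratio = 39 / 26 = 1.5.

1.5:1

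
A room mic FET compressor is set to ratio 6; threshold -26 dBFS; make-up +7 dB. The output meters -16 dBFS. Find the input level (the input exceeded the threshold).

-8 dBFS

Remove make-up: -16 − 7 = -23 dBFS.
That's 3 dB above the -26 dBFS threshold.
Undo the ratio: input overshoot = 3 × 6 = 18 dB, giving input = -8 dBFS.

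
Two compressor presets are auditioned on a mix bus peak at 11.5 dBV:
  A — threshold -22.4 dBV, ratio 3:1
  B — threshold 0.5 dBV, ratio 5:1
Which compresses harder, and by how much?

A, by 13.8 dB

A: 33.9 dB over, compressed to 11.3 dB over, so 22.6 dB of GR.
B: 11 dB over, compressed to 2.2 dB over, so 8.8 dB of GR.
A reduces 13.8 dB more.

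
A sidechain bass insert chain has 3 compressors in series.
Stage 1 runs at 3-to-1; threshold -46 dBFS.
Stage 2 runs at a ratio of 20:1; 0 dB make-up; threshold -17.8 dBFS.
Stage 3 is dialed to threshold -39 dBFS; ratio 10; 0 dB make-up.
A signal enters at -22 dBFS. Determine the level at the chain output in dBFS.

Stage 1: overshoot 24 dB → 24/3 = 8 dB → -38 dBFS.
Stage 2: below threshold (-38 ≤ -17.8); passes unchanged; output -38 dBFS.
Stage 3: 1 dB above -39 dBFS, reduced 10:1 to 0.1 dB above → -38.9 dBFS.

-38.9 dBFS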